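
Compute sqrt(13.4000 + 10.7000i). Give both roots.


|z| = sqrt(179.56+114.49) = 17.1479
sqrt((|z|+a)/2) = sqrt((17.1479+13.4)/2) = sqrt(15.2739) = 3.9082
sqrt((|z|-a)/2) = sqrt((17.1479-13.4)/2) = sqrt(1.8739) = 1.3689

±(3.9082 + 1.3689i) i.e. 3.9082 + 1.3689i and -3.9082 - 1.3689i


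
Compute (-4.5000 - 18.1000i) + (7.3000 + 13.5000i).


Real: -4.5 + 7.3 = 2.8
Imag: -18.1 + 13.5 = -4.6

2.8000 - 4.6000i


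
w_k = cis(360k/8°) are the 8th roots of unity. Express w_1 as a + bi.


Angle = 360*1/8 = 45°
a = cos(45°) = 0.7071
b = sin(45°) = 0.7071

0.7071 + 0.7071i


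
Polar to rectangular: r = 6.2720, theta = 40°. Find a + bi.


a = 6.2720*cos(40°) = 6.2720*0.76604 = 4.8046
b = 6.2720*sin(40°) = 6.2720*0.6428 = 4.0316

4.8046 + 4.0316i


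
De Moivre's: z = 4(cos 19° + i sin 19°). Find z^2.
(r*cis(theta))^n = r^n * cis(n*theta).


r^2 = 4^2 = 16
n*theta = 2*19° = 38° = 38° (mod 360)
a = 16*cos(38°) = 12.6082
b = 16*sin(38°) = 9.8506

16 cis(38°) = 12.6082 + 9.8506i


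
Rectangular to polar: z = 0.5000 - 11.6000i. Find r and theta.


r = sqrt(0.25+134.56) = sqrt(134.81) = 11.6108
theta = atan2(-11.6, 0.5) = -87.5319 degrees

r = 11.6108, theta = -87.5319 degrees


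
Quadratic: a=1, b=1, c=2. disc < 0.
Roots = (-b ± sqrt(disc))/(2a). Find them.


disc = 1^2 - 4*1*2 = 1 - 8 = -7
sqrt(|disc|) = sqrt(7) = 2.6458
Real part = -1/(2*1) = -0.5000
Imag part = 2.6458/(2*1) = 1.3229

-0.5000 ± 1.3229i


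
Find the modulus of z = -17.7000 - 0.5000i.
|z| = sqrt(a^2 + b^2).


|z| = sqrt((-17.7)^2 + (-0.5)^2) = sqrt(313.29 + 0.25) = sqrt(313.54) = 17.7071

|z| = 17.7071


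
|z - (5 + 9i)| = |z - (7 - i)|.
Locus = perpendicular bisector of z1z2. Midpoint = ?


Equal distances means the locus is the perpendicular bisector of z1 and z2.
Midpoint = ((5+7)/2, (9+(-1))/2) = (6.0000, 4.0000)

Perpendicular bisector through (6.0000, 4.0000)


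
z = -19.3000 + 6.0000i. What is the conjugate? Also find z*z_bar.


z_bar = -19.3000 - 6.0000i
z*z_bar = (-19.3)^2 + 6^2 = 372.49 + 36 = 408.49

z_bar = -19.3000 - 6.0000i, z*z_bar = 408.49


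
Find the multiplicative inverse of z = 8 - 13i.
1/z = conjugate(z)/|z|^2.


|z|^2 = 64+169 = 233
1/z = (8 + 13i)/233

1/z = 0.0343 + 0.0558i


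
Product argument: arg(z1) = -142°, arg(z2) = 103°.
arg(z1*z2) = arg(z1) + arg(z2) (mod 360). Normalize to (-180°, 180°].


arg(z1*z2) = -142° + 103° = -39°
Normalized to (-180°, 180°]: -39°

-39°


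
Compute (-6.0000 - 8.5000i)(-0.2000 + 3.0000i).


Real = -6*(-0.2) - (-8.5)*3 = 1.2 - (-25.5) = 26.7
Imag = -6*3 - (0.2)*(-8.5) = -18 + 1.7 = -16.3

26.7000 - 16.3000i


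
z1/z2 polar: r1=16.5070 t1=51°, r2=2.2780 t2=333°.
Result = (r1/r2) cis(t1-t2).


r = 16.5070 / 2.2780 = 7.2463
theta = 51° - 333° = -282° = 78° (mod 360)

7.2463 cis(78°)


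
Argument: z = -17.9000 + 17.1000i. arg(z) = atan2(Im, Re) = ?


Re = -17.9, Im = 17.1
arg = atan2(17.1, -17.9) = 136.3094 degrees

arg(z) = 136.3094 degrees


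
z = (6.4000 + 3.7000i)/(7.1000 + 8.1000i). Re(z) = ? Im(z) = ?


Multiply by conjugate: (6.4000 + 3.7000i)(7.1000 - 8.1000i) / (7.1^2 + 8.1^2)
Numerator real = 6.4*7.1 + 3.7*8.1 = 75.41
Numerator imag = 3.7*7.1 - 6.4*8.1 = -25.57
Denominator = 116.02
Re(z) = 75.41/116.02 = 0.6500
Im(z) = -25.57/116.02 = -0.2204

Re(z) = 0.6500, Im(z) = -0.2204


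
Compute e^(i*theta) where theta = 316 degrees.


cos(316°) = 0.7193
sin(316°) = -0.6947

e^(i*316°) = 0.7193 - 0.6947i


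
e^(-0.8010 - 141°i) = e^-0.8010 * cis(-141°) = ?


e^-0.8010 = 0.4489
cos(-141°) = -0.7771
sin(-141°) = -0.6293
Real = 0.4489*(-0.7771) = -0.3488
Imag = 0.4489*(-0.6293) = -0.2825

-0.3488 - 0.2825i


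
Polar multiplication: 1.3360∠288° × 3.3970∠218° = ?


r = 1.3360 * 3.3970 = 4.5384
theta = 288° + 218° = 506° = 146° (mod 360)

4.5384 cis(146°)


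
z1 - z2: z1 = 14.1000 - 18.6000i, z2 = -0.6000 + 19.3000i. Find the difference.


Real: 14.1 + 0.6 = 14.7
Imag: -18.6 - 19.3 = -37.9

14.7000 - 37.9000i


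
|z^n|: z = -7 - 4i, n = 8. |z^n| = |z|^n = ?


|z| = sqrt(49+16) = sqrt(65) = 8.0623
|z^8| = |z|^8 = (sqrt(65))^8 = 65^4 = 17850625

|z^8| = 17850625


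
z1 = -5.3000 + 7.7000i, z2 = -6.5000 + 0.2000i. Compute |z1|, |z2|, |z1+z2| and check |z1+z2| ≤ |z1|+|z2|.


|z1| = sqrt((-5.3)^2 + 7.7^2) = sqrt(87.38) = 9.3477
|z2| = sqrt((-6.5)^2 + 0.2^2) = sqrt(42.29) = 6.5031
z1+z2 = -11.8000 + 7.9000i
|z1+z2| = sqrt(201.65) = 14.2004
|z1|+|z2| = 9.3477 + 6.5031 = 15.8508

|z1+z2| = 14.2004 ≤ |z1|+|z2| = 15.8508 (verified)


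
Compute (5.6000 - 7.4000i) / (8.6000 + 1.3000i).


Conjugate of z2 = 8.6000 - 1.3000i
Numerator: (5.6000 - 7.4000i)(8.6000 - 1.3000i) = 38.5400 - 70.9200i
Denominator: 8.6^2 + 1.3^2 = 75.65
Result = (38.5400 - 70.9200i)/75.65

0.5095 - 0.9375i


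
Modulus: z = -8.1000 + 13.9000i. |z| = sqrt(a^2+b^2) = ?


|z| = sqrt((-8.1)^2 + 13.9^2) = sqrt(65.61 + 193.21) = sqrt(258.82) = 16.0879

|z| = 16.0879


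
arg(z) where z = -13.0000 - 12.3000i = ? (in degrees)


Re = -13, Im = -12.3
arg = atan2(-12.3, -13) = -136.5849 degrees

arg(z) = -136.5849 degrees


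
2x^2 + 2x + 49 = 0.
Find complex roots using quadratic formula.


disc = 2^2 - 4*2*49 = 4 - 392 = -388
sqrt(|disc|) = sqrt(388) = 19.6977
Real part = -2/(2*2) = -0.5000
Imag part = 19.6977/(2*2) = 4.9244

-0.5000 ± 4.9244i


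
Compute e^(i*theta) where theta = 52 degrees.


cos(52°) = 0.6157
sin(52°) = 0.7880

e^(i*52°) = 0.6157 + 0.7880i


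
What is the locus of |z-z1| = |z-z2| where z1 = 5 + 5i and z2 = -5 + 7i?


Equal distances means the locus is the perpendicular bisector of z1 and z2.
Midpoint = ((5+(-5))/2, (5+7)/2) = (0, 6.0000)

Perpendicular bisector through (0, 6.0000)


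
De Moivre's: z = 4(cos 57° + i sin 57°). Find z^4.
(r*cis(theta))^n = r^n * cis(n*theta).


r^4 = 4^4 = 256
n*theta = 4*57° = 228° = 228° (mod 360)
a = 256*cos(228°) = -171.2974
b = 256*sin(228°) = -190.2451

256 cis(228°) = -171.2974 - 190.2451i


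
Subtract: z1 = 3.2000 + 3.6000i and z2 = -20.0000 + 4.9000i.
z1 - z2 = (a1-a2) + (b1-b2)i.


Real: 3.2 + 20 = 23.2
Imag: 3.6 - 4.9 = -1.3

23.2000 - 1.3000i


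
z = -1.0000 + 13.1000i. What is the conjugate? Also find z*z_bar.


z_bar = -1.0000 - 13.1000i
z*z_bar = (-1)^2 + 13.1^2 = 1 + 171.61 = 172.61

z_bar = -1.0000 - 13.1000i, z*z_bar = 172.61


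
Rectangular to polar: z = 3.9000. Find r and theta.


r = sqrt(15.21+0) = sqrt(15.21) = 3.9000
theta = atan2(0, 3.9) = 0 degrees

r = 3.9000, theta = 0 degrees


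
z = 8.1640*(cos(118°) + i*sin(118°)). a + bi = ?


a = 8.1640*cos(118°) = 8.1640*(-0.46947) = -3.8328
b = 8.1640*sin(118°) = 8.1640*0.88295 = 7.2084

-3.8328 + 7.2084i


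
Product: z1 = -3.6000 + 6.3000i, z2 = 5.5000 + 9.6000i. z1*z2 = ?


Real = -3.6*5.5 - 6.3*9.6 = -19.8 - 60.48 = -80.28
Imag = -3.6*9.6 + 5.5*6.3 = -34.56 + 34.65 = 0.09

-80.2800 + 0.0900i


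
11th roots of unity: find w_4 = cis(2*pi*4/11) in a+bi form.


Angle = 360*4/11 = 130.9091°
a = cos(130.9091°) = -0.6549
b = sin(130.9091°) = 0.7557

-0.6549 + 0.7557i


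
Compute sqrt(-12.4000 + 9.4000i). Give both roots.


|z| = sqrt(153.76+88.36) = 15.5602
sqrt((|z|+a)/2) = sqrt((15.5602+(-12.4))/2) = sqrt(1.5801) = 1.2570
sqrt((|z|-a)/2) = sqrt((15.5602-(-12.4))/2) = sqrt(13.9801) = 3.7390

±(1.2570 + 3.7390i) i.e. 1.2570 + 3.7390i and -1.2570 - 3.7390i


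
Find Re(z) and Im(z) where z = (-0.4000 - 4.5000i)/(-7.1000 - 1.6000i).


Multiply by conjugate: (-0.4000 - 4.5000i)(-7.1000 + 1.6000i) / ((-7.1)^2 + (-1.6)^2)
Numerator real = -0.4*(-7.1) - (4.5)*(-1.6) = 10.04
Numerator imag = -4.5*(-7.1) - (-0.4)*(-1.6) = 31.31
Denominator = 52.97
Re(z) = 10.04/52.97 = 0.1895
Im(z) = 31.31/52.97 = 0.5911

Re(z) = 0.1895, Im(z) = 0.5911


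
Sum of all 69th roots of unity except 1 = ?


With w = e^(2*pi*i/69), all 69 of the 69th roots of unity w^0 = 1, w, ..., w^(68) sum to 0: 1 + w + ... + w^(68) = (1 - w^69)/(1 - w) = 0 since w^69 = 1, w ≠ 1.
Removing the root 1: w + w^2 + ... + w^(68) = 0 - 1 = -1

Sum = -1


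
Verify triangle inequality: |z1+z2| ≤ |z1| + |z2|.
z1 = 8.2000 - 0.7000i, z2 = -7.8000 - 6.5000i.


|z1| = sqrt(8.2^2 + (-0.7)^2) = sqrt(67.73) = 8.2298
|z2| = sqrt((-7.8)^2 + (-6.5)^2) = sqrt(103.09) = 10.1533
z1+z2 = 0.4000 - 7.2000i
|z1+z2| = sqrt(52) = 7.2111
|z1|+|z2| = 8.2298 + 10.1533 = 18.3831

|z1+z2| = 7.2111 ≤ |z1|+|z2| = 18.3831 (verified)


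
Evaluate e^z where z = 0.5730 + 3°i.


e^0.5730 = 1.7736
cos(3°) = 0.9986
sin(3°) = 0.0523
Real = 1.7736*0.9986 = 1.7711
Imag = 1.7736*0.0523 = 0.0928

1.7711 + 0.0928i


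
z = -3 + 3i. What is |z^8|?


|z| = sqrt(9+9) = sqrt(18) = 4.2426
|z^8| = |z|^8 = (sqrt(18))^8 = 18^4 = 104976

|z^8| = 104976


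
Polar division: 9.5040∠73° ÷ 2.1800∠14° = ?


r = 9.5040 / 2.1800 = 4.3596
theta = 73° - 14° = 59° = 59° (mod 360)

4.3596 cis(59°)


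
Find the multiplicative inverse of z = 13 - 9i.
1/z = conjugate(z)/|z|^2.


|z|^2 = 169+81 = 250
1/z = (13 + 9i)/250

1/z = 0.0520 + 0.0360i


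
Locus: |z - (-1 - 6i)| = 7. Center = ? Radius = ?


|z - z0| = r is a circle with center z0 and radius r.
Center = (-1, -6), radius = 7

Circle with center (-1, -6) and radius 7


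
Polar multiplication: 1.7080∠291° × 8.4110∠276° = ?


r = 1.7080 * 8.4110 = 14.3660
theta = 291° + 276° = 567° = 207° (mod 360)

14.3660 cis(207°)


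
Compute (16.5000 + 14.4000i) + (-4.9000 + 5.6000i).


Real: 16.5 - 4.9 = 11.6
Imag: 14.4 + 5.6 = 20

11.6000 + 20.0000i


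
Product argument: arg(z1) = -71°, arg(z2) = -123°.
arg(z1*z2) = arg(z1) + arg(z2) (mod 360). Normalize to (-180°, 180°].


arg(z1*z2) = -71° - 123° = -194°
Normalized to (-180°, 180°]: 166°

166°


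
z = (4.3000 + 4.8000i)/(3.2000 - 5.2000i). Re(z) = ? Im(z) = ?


Multiply by conjugate: (4.3000 + 4.8000i)(3.2000 + 5.2000i) / (3.2^2 + (-5.2)^2)
Numerator real = 4.3*3.2 + 4.8*(-5.2) = -11.2
Numerator imag = 4.8*3.2 - 4.3*(-5.2) = 37.72
Denominator = 37.28
Re(z) = -11.2/37.28 = -0.3004
Im(z) = 37.72/37.28 = 1.0118

Re(z) = -0.3004, Im(z) = 1.0118


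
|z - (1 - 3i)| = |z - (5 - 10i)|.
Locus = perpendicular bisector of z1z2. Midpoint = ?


Equal distances means the locus is the perpendicular bisector of z1 and z2.
Midpoint = ((1+5)/2, (-3+(-10))/2) = (3.0000, -6.5000)

Perpendicular bisector through (3.0000, -6.5000)


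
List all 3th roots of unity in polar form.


The 3th roots of unity are cis(360k/3°) for k=0..2
Angle step = 360/3 = 120°
Primitive root: cis(120°)
Primitive root = -0.5000 + 0.8660i

3 roots at angles: 0°, 120°, 240°


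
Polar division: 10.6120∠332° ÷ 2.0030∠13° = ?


r = 10.6120 / 2.0030 = 5.2981
theta = 332° - 13° = 319° = 319° (mod 360)

5.2981 cis(319°)


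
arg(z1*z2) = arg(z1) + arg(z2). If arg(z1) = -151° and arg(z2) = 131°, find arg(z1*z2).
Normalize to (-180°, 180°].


arg(z1*z2) = -151° + 131° = -20°
Normalized to (-180°, 180°]: -20°

-20°


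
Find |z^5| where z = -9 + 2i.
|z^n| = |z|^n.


|z| = sqrt(81+4) = sqrt(85) = 9.2195
|z^5| = |z|^5 = (sqrt(85))^5 = 85^2 * sqrt(85) = 7225*sqrt(85)

|z^5| = 7225*sqrt(85) ≈ 66611.2087


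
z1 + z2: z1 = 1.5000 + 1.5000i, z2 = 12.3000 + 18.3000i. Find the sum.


Real: 1.5 + 12.3 = 13.8
Imag: 1.5 + 18.3 = 19.8

13.8000 + 19.8000i


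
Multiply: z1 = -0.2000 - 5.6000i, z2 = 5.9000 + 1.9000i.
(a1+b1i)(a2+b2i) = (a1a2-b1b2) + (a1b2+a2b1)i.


Real = -0.2*5.9 - (-5.6)*1.9 = -1.18 - (-10.64) = 9.46
Imag = -0.2*1.9 + 5.9*(-5.6) = -0.38 - (33.04) = -33.42

9.4600 - 33.4200i


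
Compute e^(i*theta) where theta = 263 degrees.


cos(263°) = -0.1219
sin(263°) = -0.9925

e^(i*263°) = -0.1219 - 0.9925i


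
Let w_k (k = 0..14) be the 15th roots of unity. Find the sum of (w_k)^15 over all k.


The roots are w_k = w^k with w = e^(2*pi*i/15), and (w^k)^15 = (w^15)^k.
So S = 1 + u + u^2 + ... + u^(14) with u = w^15.
15 = 1*15 + 0, so 15 is a multiple of 15 and u = (w^15)^1 = 1.
Every one of the 15 terms equals 1: S = 15

S = 15


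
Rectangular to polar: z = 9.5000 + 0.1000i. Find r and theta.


r = sqrt(90.25+0.01) = sqrt(90.26) = 9.5005
theta = atan2(0.1, 9.5) = 0.6031 degrees

r = 9.5005, theta = 0.6031 degrees


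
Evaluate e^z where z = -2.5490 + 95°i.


e^-2.5490 = 0.0782
cos(95°) = -0.0872
sin(95°) = 0.9962
Real = 0.0782*(-0.0872) = -0.0068
Imag = 0.0782*0.9962 = 0.0779

-0.0068 + 0.0779i


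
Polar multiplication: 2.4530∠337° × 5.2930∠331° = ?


r = 2.4530 * 5.2930 = 12.9837
theta = 337° + 331° = 668° = 308° (mod 360)

12.9837 cis(308°)


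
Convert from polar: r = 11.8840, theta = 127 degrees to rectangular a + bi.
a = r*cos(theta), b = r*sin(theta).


a = 11.8840*cos(127°) = 11.8840*(-0.60182) = -7.1520
b = 11.8840*sin(127°) = 11.8840*0.79864 = 9.4910

-7.1520 + 9.4910i


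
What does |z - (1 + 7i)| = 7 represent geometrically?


|z - z0| = r is a circle with center z0 and radius r.
Center = (1, 7), radius = 7

Circle with center (1, 7) and radius 7


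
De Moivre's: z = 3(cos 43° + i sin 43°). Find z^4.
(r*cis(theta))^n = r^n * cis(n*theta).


r^4 = 3^4 = 81
n*theta = 4*43° = 172° = 172° (mod 360)
a = 81*cos(172°) = -80.2117
b = 81*sin(172°) = 11.2730

81 cis(172°) = -80.2117 + 11.2730i


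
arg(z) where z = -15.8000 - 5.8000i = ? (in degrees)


Re = -15.8, Im = -5.8
arg = atan2(-5.8, -15.8) = -159.8424 degrees

arg(z) = -159.8424 degrees


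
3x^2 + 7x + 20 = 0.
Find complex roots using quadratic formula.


disc = 7^2 - 4*3*20 = 49 - 240 = -191
sqrt(|disc|) = sqrt(191) = 13.8203
Real part = -7/(2*3) = -1.1667
Imag part = 13.8203/(2*3) = 2.3034

-1.1667 ± 2.3034i


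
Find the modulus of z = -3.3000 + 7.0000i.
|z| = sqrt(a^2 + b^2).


|z| = sqrt((-3.3)^2 + 7^2) = sqrt(10.89 + 49) = sqrt(59.89) = 7.7389

|z| = 7.7389


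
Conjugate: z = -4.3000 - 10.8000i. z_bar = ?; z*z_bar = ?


z_bar = -4.3000 + 10.8000i
z*z_bar = (-4.3)^2 + (-10.8)^2 = 18.49 + 116.64 = 135.13

z_bar = -4.3000 + 10.8000i, z*z_bar = 135.13


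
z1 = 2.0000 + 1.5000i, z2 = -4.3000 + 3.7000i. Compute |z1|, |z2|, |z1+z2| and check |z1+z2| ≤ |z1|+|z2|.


|z1| = sqrt(2^2 + 1.5^2) = sqrt(6.25) = 2.5000
|z2| = sqrt((-4.3)^2 + 3.7^2) = sqrt(32.18) = 5.6727
z1+z2 = -2.3000 + 5.2000i
|z1+z2| = sqrt(32.33) = 5.6859
|z1|+|z2| = 2.5000 + 5.6727 = 8.1727

|z1+z2| = 5.6859 ≤ |z1|+|z2| = 8.1727 (verified)


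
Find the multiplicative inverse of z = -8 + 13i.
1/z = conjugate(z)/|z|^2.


|z|^2 = 64+169 = 233
1/z = (-8 - 13i)/233

1/z = -0.0343 - 0.0558i


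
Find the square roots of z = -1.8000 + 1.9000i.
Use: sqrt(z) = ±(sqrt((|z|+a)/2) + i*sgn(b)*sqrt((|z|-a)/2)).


|z| = sqrt(3.24+3.61) = 2.6173
sqrt((|z|+a)/2) = sqrt((2.6173+(-1.8))/2) = sqrt(0.4086) = 0.6392
sqrt((|z|-a)/2) = sqrt((2.6173-(-1.8))/2) = sqrt(2.2086) = 1.4861

±(0.6392 + 1.4861i) i.e. 0.6392 + 1.4861i and -0.6392 - 1.4861i


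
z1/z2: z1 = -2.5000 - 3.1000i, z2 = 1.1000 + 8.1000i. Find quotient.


Conjugate of z2 = 1.1000 - 8.1000i
Numerator: (-2.5000 - 3.1000i)(1.1000 - 8.1000i) = -27.8600 + 16.8400i
Denominator: 1.1^2 + 8.1^2 = 66.82
Result = (-27.8600 + 16.8400i)/66.82

-0.4169 + 0.2520i


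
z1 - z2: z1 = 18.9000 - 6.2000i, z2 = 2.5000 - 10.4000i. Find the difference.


Real: 18.9 - 2.5 = 16.4
Imag: -6.2 + 10.4 = 4.2

16.4000 + 4.2000i


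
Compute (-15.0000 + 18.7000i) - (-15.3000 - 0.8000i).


Real: -15 + 15.3 = 0.3
Imag: 18.7 + 0.8 = 19.5

0.3000 + 19.5000i


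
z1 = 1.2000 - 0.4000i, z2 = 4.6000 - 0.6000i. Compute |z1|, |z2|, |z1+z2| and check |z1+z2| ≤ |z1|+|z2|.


|z1| = sqrt(1.2^2 + (-0.4)^2) = sqrt(1.6) = 1.2649
|z2| = sqrt(4.6^2 + (-0.6)^2) = sqrt(21.52) = 4.6390
z1+z2 = 5.8000 - i
|z1+z2| = sqrt(34.64) = 5.8856
|z1|+|z2| = 1.2649 + 4.6390 = 5.9039

|z1+z2| = 5.8856 ≤ |z1|+|z2| = 5.9039 (verified)


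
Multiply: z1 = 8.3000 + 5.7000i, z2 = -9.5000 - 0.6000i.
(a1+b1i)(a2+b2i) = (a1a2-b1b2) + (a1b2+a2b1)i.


Real = 8.3*(-9.5) - 5.7*(-0.6) = -78.85 - (-3.42) = -75.43
Imag = 8.3*(-0.6) - (9.5)*5.7 = -4.98 - (54.15) = -59.13

-75.4300 - 59.1300i


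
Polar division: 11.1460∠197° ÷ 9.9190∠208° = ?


r = 11.1460 / 9.9190 = 1.1237
theta = 197° - 208° = -11° = 349° (mod 360)

1.1237 cis(349°)


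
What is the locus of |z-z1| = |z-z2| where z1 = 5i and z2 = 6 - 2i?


Equal distances means the locus is the perpendicular bisector of z1 and z2.
Midpoint = ((0+6)/2, (5+(-2))/2) = (3.0000, 1.5000)

Perpendicular bisector through (3.0000, 1.5000)


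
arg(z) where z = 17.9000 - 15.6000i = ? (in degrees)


Re = 17.9, Im = -15.6
arg = atan2(-15.6, 17.9) = -41.0724 degrees

arg(z) = -41.0724 degrees


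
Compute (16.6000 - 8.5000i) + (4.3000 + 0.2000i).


Real: 16.6 + 4.3 = 20.9
Imag: -8.5 + 0.2 = -8.3

20.9000 - 8.3000i


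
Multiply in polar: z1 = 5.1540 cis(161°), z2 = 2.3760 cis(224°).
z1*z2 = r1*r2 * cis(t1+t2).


r = 5.1540 * 2.3760 = 12.2459
theta = 161° + 224° = 385° = 25° (mod 360)

12.2459 cis(25°)


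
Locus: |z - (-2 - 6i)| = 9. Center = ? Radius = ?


|z - z0| = r is a circle with center z0 and radius r.
Center = (-2, -6), radius = 9

Circle with center (-2, -6) and radius 9


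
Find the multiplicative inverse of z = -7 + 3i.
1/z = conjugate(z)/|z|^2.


|z|^2 = 49+9 = 58
1/z = (-7 - 3i)/58

1/z = -0.1207 - 0.0517i


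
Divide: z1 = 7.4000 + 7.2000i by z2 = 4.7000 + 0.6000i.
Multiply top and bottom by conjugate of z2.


Conjugate of z2 = 4.7000 - 0.6000i
Numerator: (7.4000 + 7.2000i)(4.7000 - 0.6000i) = 39.1000 + 29.4000i
Denominator: 4.7^2 + 0.6^2 = 22.45
Result = (39.1000 + 29.4000i)/22.45

1.7416 + 1.3096i


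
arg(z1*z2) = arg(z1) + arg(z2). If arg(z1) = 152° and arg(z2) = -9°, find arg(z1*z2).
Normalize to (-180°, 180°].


arg(z1*z2) = 152° - 9° = 143°
Normalized to (-180°, 180°]: 143°

143°


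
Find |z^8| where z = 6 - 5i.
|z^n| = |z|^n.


|z| = sqrt(36+25) = sqrt(61) = 7.8102
|z^8| = |z|^8 = (sqrt(61))^8 = 61^4 = 13845841

|z^8| = 13845841


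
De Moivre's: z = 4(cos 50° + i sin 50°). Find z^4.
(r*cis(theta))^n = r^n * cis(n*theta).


r^4 = 4^4 = 256
n*theta = 4*50° = 200° = 200° (mod 360)
a = 256*cos(200°) = -240.5613
b = 256*sin(200°) = -87.5572

256 cis(200°) = -240.5613 - 87.5572i


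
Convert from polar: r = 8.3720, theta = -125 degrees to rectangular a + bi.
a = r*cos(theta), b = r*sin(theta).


a = 8.3720*cos(-125°) = 8.3720*(-0.57358) = -4.8020
b = 8.3720*sin(-125°) = 8.3720*(-0.81915) = -6.8579

-4.8020 - 6.8579i


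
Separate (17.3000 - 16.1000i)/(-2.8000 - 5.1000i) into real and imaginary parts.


Multiply by conjugate: (17.3000 - 16.1000i)(-2.8000 + 5.1000i) / ((-2.8)^2 + (-5.1)^2)
Numerator real = 17.3*(-2.8) - (16.1)*(-5.1) = 33.67
Numerator imag = -16.1*(-2.8) - 17.3*(-5.1) = 133.31
Denominator = 33.85
Re(z) = 33.67/33.85 = 0.9947
Im(z) = 133.31/33.85 = 3.9383

Re(z) = 0.9947, Im(z) = 3.9383


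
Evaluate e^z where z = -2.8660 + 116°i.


e^-2.8660 = 0.05693
cos(116°) = -0.4384
sin(116°) = 0.8988
Real = 0.05693*(-0.4384) = -0.0250
Imag = 0.05693*0.8988 = 0.0512

-0.0250 + 0.0512i


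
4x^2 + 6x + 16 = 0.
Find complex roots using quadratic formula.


disc = 6^2 - 4*4*16 = 36 - 256 = -220
sqrt(|disc|) = sqrt(220) = 14.8324
Real part = -6/(2*4) = -0.7500
Imag part = 14.8324/(2*4) = 1.8540

-0.7500 ± 1.8540i


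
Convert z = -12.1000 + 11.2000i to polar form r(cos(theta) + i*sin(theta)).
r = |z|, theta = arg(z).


r = sqrt(146.41+125.44) = sqrt(271.85) = 16.4879
theta = atan2(11.2, -12.1) = 137.2120 degrees

r = 16.4879, theta = 137.2120 degrees


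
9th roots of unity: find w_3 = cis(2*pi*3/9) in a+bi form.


Angle = 360*3/9 = 120°
a = cos(120°) = -0.5000
b = sin(120°) = 0.8660

-0.5000 + 0.8660i


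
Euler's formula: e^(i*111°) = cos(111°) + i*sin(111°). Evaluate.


cos(111°) = -0.3584
sin(111°) = 0.9336

e^(i*111°) = -0.3584 + 0.9336i


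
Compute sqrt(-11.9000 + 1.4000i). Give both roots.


|z| = sqrt(141.61+1.96) = 11.9821
sqrt((|z|+a)/2) = sqrt((11.9821+(-11.9))/2) = sqrt(0.0410) = 0.2026
sqrt((|z|-a)/2) = sqrt((11.9821-(-11.9))/2) = sqrt(11.9410) = 3.4556

±(0.2026 + 3.4556i) i.e. 0.2026 + 3.4556i and -0.2026 - 3.4556i


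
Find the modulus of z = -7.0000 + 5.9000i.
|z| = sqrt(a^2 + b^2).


|z| = sqrt((-7)^2 + 5.9^2) = sqrt(49 + 34.81) = sqrt(83.81) = 9.1548

|z| = 9.1548


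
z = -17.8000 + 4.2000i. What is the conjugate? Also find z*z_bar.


z_bar = -17.8000 - 4.2000i
z*z_bar = (-17.8)^2 + 4.2^2 = 316.84 + 17.64 = 334.48

z_bar = -17.8000 - 4.2000i, z*z_bar = 334.48


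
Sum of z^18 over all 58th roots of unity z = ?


The roots are w_k = w^k with w = e^(2*pi*i/58), and (w^k)^18 = (w^18)^k.
So S = 1 + u + u^2 + ... + u^(57) with u = w^18.
18 = 0*58 + 18, so 18 is not a multiple of 58: u = w^18 ≠ 1 (w is a primitive 58th root), while u^58 = (w^58)^18 = 1.
Geometric series: S = (1 - u^58)/(1 - u) = (1 - 1)/(1 - u) = 0

S = 0


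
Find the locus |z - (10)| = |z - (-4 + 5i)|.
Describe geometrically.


Equal distances means the locus is the perpendicular bisector of z1 and z2.
Midpoint = ((10+(-4))/2, (0+5)/2) = (3.0000, 2.5000)

Perpendicular bisector through (3.0000, 2.5000)


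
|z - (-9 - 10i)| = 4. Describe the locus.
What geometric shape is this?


|z - z0| = r is a circle with center z0 and radius r.
Center = (-9, -10), radius = 4

Circle with center (-9, -10) and radius 4


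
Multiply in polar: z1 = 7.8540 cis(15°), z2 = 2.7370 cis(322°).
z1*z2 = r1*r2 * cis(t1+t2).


r = 7.8540 * 2.7370 = 21.4964
theta = 15° + 322° = 337° = 337° (mod 360)

21.4964 cis(337°)


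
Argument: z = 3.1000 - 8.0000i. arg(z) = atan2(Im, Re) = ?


Re = 3.1, Im = -8
arg = atan2(-8, 3.1) = -68.8187 degrees

arg(z) = -68.8187 degrees


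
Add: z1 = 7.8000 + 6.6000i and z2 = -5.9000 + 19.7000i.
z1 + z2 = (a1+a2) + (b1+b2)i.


Real: 7.8 - 5.9 = 1.9
Imag: 6.6 + 19.7 = 26.3

1.9000 + 26.3000i


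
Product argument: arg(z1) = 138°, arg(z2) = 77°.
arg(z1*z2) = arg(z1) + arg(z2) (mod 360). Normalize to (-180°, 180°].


arg(z1*z2) = 138° + 77° = 215°
Normalized to (-180°, 180°]: -145°

-145°


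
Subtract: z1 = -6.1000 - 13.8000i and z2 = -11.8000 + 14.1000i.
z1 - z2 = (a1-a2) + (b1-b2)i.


Real: -6.1 + 11.8 = 5.7
Imag: -13.8 - 14.1 = -27.9

5.7000 - 27.9000i


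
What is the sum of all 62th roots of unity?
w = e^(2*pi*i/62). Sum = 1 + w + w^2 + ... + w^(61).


The sum of all 62th roots of unity is 0.
Geometric series: (1 - w^62)/(1 - w) = (1-1)/(1-w) = 0 since w^62 = 1, w ≠ 1.
Alternatively: coefficient of z^61 in z^62 - 1 is 0.

0


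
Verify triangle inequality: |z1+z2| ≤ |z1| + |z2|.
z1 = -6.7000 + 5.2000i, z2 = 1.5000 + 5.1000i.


|z1| = sqrt((-6.7)^2 + 5.2^2) = sqrt(71.93) = 8.4812
|z2| = sqrt(1.5^2 + 5.1^2) = sqrt(28.26) = 5.3160
z1+z2 = -5.2000 + 10.3000i
|z1+z2| = sqrt(133.13) = 11.5382
|z1|+|z2| = 8.4812 + 5.3160 = 13.7972

|z1+z2| = 11.5382 ≤ |z1|+|z2| = 13.7972 (verified)


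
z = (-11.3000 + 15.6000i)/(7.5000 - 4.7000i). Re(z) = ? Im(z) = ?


Multiply by conjugate: (-11.3000 + 15.6000i)(7.5000 + 4.7000i) / (7.5^2 + (-4.7)^2)
Numerator real = -11.3*7.5 + 15.6*(-4.7) = -158.07
Numerator imag = 15.6*7.5 - (-11.3)*(-4.7) = 63.89
Denominator = 78.34
Re(z) = -158.07/78.34 = -2.0177
Im(z) = 63.89/78.34 = 0.8155

Re(z) = -2.0177, Im(z) = 0.8155


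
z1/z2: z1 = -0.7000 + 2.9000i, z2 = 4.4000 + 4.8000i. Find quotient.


Conjugate of z2 = 4.4000 - 4.8000i
Numerator: (-0.7000 + 2.9000i)(4.4000 - 4.8000i) = 10.8400 + 16.1200i
Denominator: 4.4^2 + 4.8^2 = 42.4
Result = (10.8400 + 16.1200i)/42.4

0.2557 + 0.3802i


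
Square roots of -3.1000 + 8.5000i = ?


|z| = sqrt(9.61+72.25) = 9.0477
sqrt((|z|+a)/2) = sqrt((9.0477+(-3.1))/2) = sqrt(2.9738) = 1.7245
sqrt((|z|-a)/2) = sqrt((9.0477-(-3.1))/2) = sqrt(6.0738) = 2.4645

±(1.7245 + 2.4645i) i.e. 1.7245 + 2.4645i and -1.7245 - 2.4645i


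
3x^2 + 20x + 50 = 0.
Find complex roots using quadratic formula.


disc = 20^2 - 4*3*50 = 400 - 600 = -200
sqrt(|disc|) = sqrt(200) = 14.1421
Real part = -20/(2*3) = -3.3333
Imag part = 14.1421/(2*3) = 2.3570

-3.3333 ± 2.3570i


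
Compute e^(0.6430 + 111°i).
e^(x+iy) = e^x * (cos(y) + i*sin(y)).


e^0.6430 = 1.90218
cos(111°) = -0.3584
sin(111°) = 0.93358
Real = 1.90218*(-0.3584) = -0.6817
Imag = 1.90218*0.93358 = 1.7758

-0.6817 + 1.7758i


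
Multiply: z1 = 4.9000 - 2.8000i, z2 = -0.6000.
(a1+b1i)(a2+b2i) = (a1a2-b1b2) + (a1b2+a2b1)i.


Real = 4.9*(-0.6) - (-2.8)*0 = -2.94 - 0 = -2.94
Imag = 4.9*0 - (0.6)*(-2.8) = 0 + 1.68 = 1.68

-2.9400 + 1.6800i


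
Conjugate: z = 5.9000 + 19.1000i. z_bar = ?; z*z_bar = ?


z_bar = 5.9000 - 19.1000i
z*z_bar = 5.9^2 + 19.1^2 = 34.81 + 364.81 = 399.62

z_bar = 5.9000 - 19.1000i, z*z_bar = 399.62


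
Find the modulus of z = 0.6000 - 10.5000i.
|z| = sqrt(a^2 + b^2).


|z| = sqrt(0.6^2 + (-10.5)^2) = sqrt(0.36 + 110.25) = sqrt(110.61) = 10.5171

|z| = 10.5171


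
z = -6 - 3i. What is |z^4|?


|z| = sqrt(36+9) = sqrt(45) = 6.7082
|z^4| = |z|^4 = (sqrt(45))^4 = 45^2 = 2025

|z^4| = 2025


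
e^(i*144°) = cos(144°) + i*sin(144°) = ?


cos(144°) = -0.8090
sin(144°) = 0.5878

e^(i*144°) = -0.8090 + 0.5878i


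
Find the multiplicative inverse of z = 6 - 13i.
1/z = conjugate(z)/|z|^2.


|z|^2 = 36+169 = 205
1/z = (6 + 13i)/205

1/z = 0.0293 + 0.0634i


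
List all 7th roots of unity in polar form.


The 7th roots of unity are cis(360k/7°) for k=0..6
Angle step = 360/7 = 51.4286°
Primitive root: cis(51.4286°)
Primitive root = 0.6235 + 0.7818i

7 roots at angles: 0°, 51.4286°, 102.8571°, 154.2857°, 205.7143°, 257.1429°, 308.5714°


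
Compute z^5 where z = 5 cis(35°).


r^5 = 5^5 = 3125
n*theta = 5*35° = 175° = 175° (mod 360)
a = 3125*cos(175°) = -3113.1084
b = 3125*sin(175°) = 272.3617

3125 cis(175°) = -3113.1084 + 272.3617i


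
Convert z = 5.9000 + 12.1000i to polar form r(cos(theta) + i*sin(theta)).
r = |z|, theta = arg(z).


r = sqrt(34.81+146.41) = sqrt(181.22) = 13.4618
theta = atan2(12.1, 5.9) = 64.0060 degrees

r = 13.4618, theta = 64.0060 degrees


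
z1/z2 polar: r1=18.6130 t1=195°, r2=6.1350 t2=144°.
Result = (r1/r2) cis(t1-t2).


r = 18.6130 / 6.1350 = 3.0339
theta = 195° - 144° = 51° = 51° (mod 360)

3.0339 cis(51°)


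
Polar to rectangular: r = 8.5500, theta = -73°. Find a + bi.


a = 8.5500*cos(-73°) = 8.5500*0.29237 = 2.4998
b = 8.5500*sin(-73°) = 8.5500*(-0.9563) = -8.1764

2.4998 - 8.1764i


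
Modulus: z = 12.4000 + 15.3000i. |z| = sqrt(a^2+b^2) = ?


|z| = sqrt(12.4^2 + 15.3^2) = sqrt(153.76 + 234.09) = sqrt(387.85) = 19.6939

|z| = 19.6939


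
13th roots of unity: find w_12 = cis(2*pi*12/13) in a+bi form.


Angle = 360*12/13 = 332.3077°
a = cos(332.3077°) = 0.8855
b = sin(332.3077°) = -0.4647

0.8855 - 0.4647i


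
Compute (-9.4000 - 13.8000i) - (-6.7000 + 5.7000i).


Real: -9.4 + 6.7 = -2.7
Imag: -13.8 - 5.7 = -19.5

-2.7000 - 19.5000i


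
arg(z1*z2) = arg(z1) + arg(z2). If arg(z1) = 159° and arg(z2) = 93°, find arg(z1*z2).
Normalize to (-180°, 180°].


arg(z1*z2) = 159° + 93° = 252°
Normalized to (-180°, 180°]: -108°

-108°


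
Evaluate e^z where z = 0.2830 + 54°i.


e^0.2830 = 1.3271
cos(54°) = 0.5878
sin(54°) = 0.80902
Real = 1.3271*0.5878 = 0.7801
Imag = 1.3271*0.80902 = 1.0737

0.7801 + 1.0737i


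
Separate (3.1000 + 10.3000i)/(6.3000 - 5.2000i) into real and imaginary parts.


Multiply by conjugate: (3.1000 + 10.3000i)(6.3000 + 5.2000i) / (6.3^2 + (-5.2)^2)
Numerator real = 3.1*6.3 + 10.3*(-5.2) = -34.03
Numerator imag = 10.3*6.3 - 3.1*(-5.2) = 81.01
Denominator = 66.73
Re(z) = -34.03/66.73 = -0.5100
Im(z) = 81.01/66.73 = 1.2140

Re(z) = -0.5100, Im(z) = 1.2140


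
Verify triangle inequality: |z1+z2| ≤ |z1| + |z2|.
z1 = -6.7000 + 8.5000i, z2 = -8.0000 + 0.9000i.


|z1| = sqrt((-6.7)^2 + 8.5^2) = sqrt(117.14) = 10.8231
|z2| = sqrt((-8)^2 + 0.9^2) = sqrt(64.81) = 8.0505
z1+z2 = -14.7000 + 9.4000i
|z1+z2| = sqrt(304.45) = 17.4485
|z1|+|z2| = 10.8231 + 8.0505 = 18.8736

|z1+z2| = 17.4485 ≤ |z1|+|z2| = 18.8736 (verified)


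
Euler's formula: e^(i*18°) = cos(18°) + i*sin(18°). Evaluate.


cos(18°) = 0.9511
sin(18°) = 0.3090

e^(i*18°) = 0.9511 + 0.3090i


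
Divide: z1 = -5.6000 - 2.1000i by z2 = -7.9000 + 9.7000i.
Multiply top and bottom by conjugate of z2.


Conjugate of z2 = -7.9000 - 9.7000i
Numerator: (-5.6000 - 2.1000i)(-7.9000 - 9.7000i) = 23.8700 + 70.9100i
Denominator: (-7.9)^2 + 9.7^2 = 156.5
Result = (23.8700 + 70.9100i)/156.5

0.1525 + 0.4531i


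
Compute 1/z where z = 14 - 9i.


|z|^2 = 196+81 = 277
1/z = (14 + 9i)/277

1/z = 0.0505 + 0.0325i


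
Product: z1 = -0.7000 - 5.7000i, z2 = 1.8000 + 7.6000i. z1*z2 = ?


Real = -0.7*1.8 - (-5.7)*7.6 = -1.26 - (-43.32) = 42.06
Imag = -0.7*7.6 + 1.8*(-5.7) = -5.32 - (10.26) = -15.58

42.0600 - 15.5800i


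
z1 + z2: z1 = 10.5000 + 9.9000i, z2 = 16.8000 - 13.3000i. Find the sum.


Real: 10.5 + 16.8 = 27.3
Imag: 9.9 - 13.3 = -3.4

27.3000 - 3.4000i


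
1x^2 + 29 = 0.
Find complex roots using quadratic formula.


disc = 0^2 - 4*1*29 = 0 - 116 = -116
sqrt(|disc|) = sqrt(116) = 10.7703
Real part = 0/(2*1) = 0
Imag part = 10.7703/(2*1) = 5.3852

0 ± 5.3852i


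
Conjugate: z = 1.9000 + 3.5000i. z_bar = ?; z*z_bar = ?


z_bar = 1.9000 - 3.5000i
z*z_bar = 1.9^2 + 3.5^2 = 3.61 + 12.25 = 15.86

z_bar = 1.9000 - 3.5000i, z*z_bar = 15.86


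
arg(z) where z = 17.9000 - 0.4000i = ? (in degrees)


Re = 17.9, Im = -0.4
arg = atan2(-0.4, 17.9) = -1.2801 degrees

arg(z) = -1.2801 degrees


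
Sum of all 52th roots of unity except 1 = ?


With w = e^(2*pi*i/52), all 52 of the 52th roots of unity w^0 = 1, w, ..., w^(51) sum to 0: 1 + w + ... + w^(51) = (1 - w^52)/(1 - w) = 0 since w^52 = 1, w ≠ 1.
Removing the root 1: w + w^2 + ... + w^(51) = 0 - 1 = -1

Sum = -1


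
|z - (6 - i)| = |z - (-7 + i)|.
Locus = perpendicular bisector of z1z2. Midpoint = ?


Equal distances means the locus is the perpendicular bisector of z1 and z2.
Midpoint = ((6+(-7))/2, (-1+1)/2) = (-0.5000, 0)

Perpendicular bisector through (-0.5000, 0)


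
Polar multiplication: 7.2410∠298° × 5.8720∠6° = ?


r = 7.2410 * 5.8720 = 42.5192
theta = 298° + 6° = 304° = 304° (mod 360)

42.5192 cis(304°)


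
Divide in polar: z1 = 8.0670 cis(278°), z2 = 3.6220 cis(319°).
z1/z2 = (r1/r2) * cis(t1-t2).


r = 8.0670 / 3.6220 = 2.2272
theta = 278° - 319° = -41° = 319° (mod 360)

2.2272 cis(319°)


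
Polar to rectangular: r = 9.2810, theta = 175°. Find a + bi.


a = 9.2810*cos(175°) = 9.2810*(-0.9962) = -9.2457
b = 9.2810*sin(175°) = 9.2810*0.08716 = 0.8089

-9.2457 + 0.8089i


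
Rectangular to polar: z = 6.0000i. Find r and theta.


r = sqrt(0+36) = sqrt(36) = 6.0000
theta = atan2(6, 0) = 90.0000 degrees

r = 6.0000, theta = 90.0000 degrees


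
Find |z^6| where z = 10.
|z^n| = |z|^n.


|z| = sqrt(100+0) = sqrt(100) = 10
|z^6| = |z|^6 = 10^6 = 1000000

|z^6| = 1000000


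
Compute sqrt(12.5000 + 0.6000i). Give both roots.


|z| = sqrt(156.25+0.36) = 12.5144
sqrt((|z|+a)/2) = sqrt((12.5144+12.5)/2) = sqrt(12.5072) = 3.5366
sqrt((|z|-a)/2) = sqrt((12.5144-12.5)/2) = sqrt(0.0072) = 0.0848

±(3.5366 + 0.0848i) i.e. 3.5366 + 0.0848i and -3.5366 - 0.0848i


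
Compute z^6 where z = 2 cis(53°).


r^6 = 2^6 = 64
n*theta = 6*53° = 318° = 318° (mod 360)
a = 64*cos(318°) = 47.5613
b = 64*sin(318°) = -42.8244

64 cis(318°) = 47.5613 - 42.8244i


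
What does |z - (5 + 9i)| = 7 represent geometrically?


|z - z0| = r is a circle with center z0 and radius r.
Center = (5, 9), radius = 7

Circle with center (5, 9) and radius 7


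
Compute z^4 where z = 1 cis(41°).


r^4 = 1^4 = 1
n*theta = 4*41° = 164° = 164° (mod 360)
a = 1*cos(164°) = -0.9613
b = 1*sin(164°) = 0.2756

1 cis(164°) = -0.9613 + 0.2756i


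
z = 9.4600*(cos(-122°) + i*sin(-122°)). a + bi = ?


a = 9.4600*cos(-122°) = 9.4600*(-0.52992) = -5.0130
b = 9.4600*sin(-122°) = 9.4600*(-0.848048) = -8.0225

-5.0130 - 8.0225i


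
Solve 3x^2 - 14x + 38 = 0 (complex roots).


disc = (-14)^2 - 4*3*38 = 196 - 456 = -260
sqrt(|disc|) = sqrt(260) = 16.1245
Real part = 14/(2*3) = 2.3333
Imag part = 16.1245/(2*3) = 2.6874

2.3333 ± 2.6874i


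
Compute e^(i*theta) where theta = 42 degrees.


cos(42°) = 0.7431
sin(42°) = 0.6691

e^(i*42°) = 0.7431 + 0.6691i


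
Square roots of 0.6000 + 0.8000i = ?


|z| = sqrt(0.36+0.64) = 1.0000
sqrt((|z|+a)/2) = sqrt((1.0000+0.6)/2) = sqrt(0.8000) = 0.8944
sqrt((|z|-a)/2) = sqrt((1.0000-0.6)/2) = sqrt(0.2000) = 0.4472

±(0.8944 + 0.4472i) i.e. 0.8944 + 0.4472i and -0.8944 - 0.4472i


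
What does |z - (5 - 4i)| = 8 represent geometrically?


|z - z0| = r is a circle with center z0 and radius r.
Center = (5, -4), radius = 8

Circle with center (5, -4) and radius 8


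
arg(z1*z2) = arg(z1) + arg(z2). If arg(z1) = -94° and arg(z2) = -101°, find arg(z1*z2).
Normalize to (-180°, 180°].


arg(z1*z2) = -94° - 101° = -195°
Normalized to (-180°, 180°]: 165°

165°


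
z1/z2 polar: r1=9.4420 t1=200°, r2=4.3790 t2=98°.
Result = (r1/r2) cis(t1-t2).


r = 9.4420 / 4.3790 = 2.1562
theta = 200° - 98° = 102° = 102° (mod 360)

2.1562 cis(102°)


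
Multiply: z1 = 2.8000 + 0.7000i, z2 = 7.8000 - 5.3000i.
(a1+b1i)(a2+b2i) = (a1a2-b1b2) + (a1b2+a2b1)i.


Real = 2.8*7.8 - 0.7*(-5.3) = 21.84 - (-3.71) = 25.55
Imag = 2.8*(-5.3) + 7.8*0.7 = -14.84 + 5.46 = -9.38

25.5500 - 9.3800i


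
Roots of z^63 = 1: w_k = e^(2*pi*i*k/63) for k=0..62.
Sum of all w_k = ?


The sum of all 63th roots of unity is 0.
Geometric series: (1 - w^63)/(1 - w) = (1-1)/(1-w) = 0 since w^63 = 1, w ≠ 1.
Alternatively: coefficient of z^62 in z^63 - 1 is 0.

0


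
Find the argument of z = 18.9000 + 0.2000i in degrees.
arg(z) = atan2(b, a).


Re = 18.9, Im = 0.2
arg = atan2(0.2, 18.9) = 0.6063 degrees

arg(z) = 0.6063 degrees


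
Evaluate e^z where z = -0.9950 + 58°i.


e^-0.9950 = 0.3697
cos(58°) = 0.5299
sin(58°) = 0.848
Real = 0.3697*0.5299 = 0.1959
Imag = 0.3697*0.848 = 0.3135

0.1959 + 0.3135i


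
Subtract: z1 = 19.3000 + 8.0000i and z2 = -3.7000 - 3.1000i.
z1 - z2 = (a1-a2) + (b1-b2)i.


Real: 19.3 + 3.7 = 23
Imag: 8 + 3.1 = 11.1

23.0000 + 11.1000i


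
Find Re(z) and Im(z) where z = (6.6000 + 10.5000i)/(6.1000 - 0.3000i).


Multiply by conjugate: (6.6000 + 10.5000i)(6.1000 + 0.3000i) / (6.1^2 + (-0.3)^2)
Numerator real = 6.6*6.1 + 10.5*(-0.3) = 37.11
Numerator imag = 10.5*6.1 - 6.6*(-0.3) = 66.03
Denominator = 37.3
Re(z) = 37.11/37.3 = 0.9949
Im(z) = 66.03/37.3 = 1.7702

Re(z) = 0.9949, Im(z) = 1.7702


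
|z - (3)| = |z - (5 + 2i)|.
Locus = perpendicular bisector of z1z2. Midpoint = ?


Equal distances means the locus is the perpendicular bisector of z1 and z2.
Midpoint = ((3+5)/2, (0+2)/2) = (4.0000, 1.0000)

Perpendicular bisector through (4.0000, 1.0000)


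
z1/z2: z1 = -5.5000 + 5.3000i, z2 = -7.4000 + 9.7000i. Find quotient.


Conjugate of z2 = -7.4000 - 9.7000i
Numerator: (-5.5000 + 5.3000i)(-7.4000 - 9.7000i) = 92.1100 + 14.1300i
Denominator: (-7.4)^2 + 9.7^2 = 148.85
Result = (92.1100 + 14.1300i)/148.85

0.6188 + 0.0949i


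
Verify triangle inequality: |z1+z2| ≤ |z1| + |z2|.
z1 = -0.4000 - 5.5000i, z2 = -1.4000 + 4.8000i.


|z1| = sqrt((-0.4)^2 + (-5.5)^2) = sqrt(30.41) = 5.5145
|z2| = sqrt((-1.4)^2 + 4.8^2) = sqrt(25) = 5.0000
z1+z2 = -1.8000 - 0.7000i
|z1+z2| = sqrt(3.73) = 1.9313
|z1|+|z2| = 5.5145 + 5.0000 = 10.5145

|z1+z2| = 1.9313 ≤ |z1|+|z2| = 10.5145 (verified)


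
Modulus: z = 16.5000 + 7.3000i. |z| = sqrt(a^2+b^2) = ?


|z| = sqrt(16.5^2 + 7.3^2) = sqrt(272.25 + 53.29) = sqrt(325.54) = 18.0427

|z| = 18.0427


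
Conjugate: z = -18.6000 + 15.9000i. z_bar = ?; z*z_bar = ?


z_bar = -18.6000 - 15.9000i
z*z_bar = (-18.6)^2 + 15.9^2 = 345.96 + 252.81 = 598.77

z_bar = -18.6000 - 15.9000i, z*z_bar = 598.77


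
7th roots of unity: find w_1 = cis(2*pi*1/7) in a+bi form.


Angle = 360*1/7 = 51.4286°
a = cos(51.4286°) = 0.6235
b = sin(51.4286°) = 0.7818

0.6235 + 0.7818i


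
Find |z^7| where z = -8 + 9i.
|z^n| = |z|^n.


|z| = sqrt(64+81) = sqrt(145) = 12.0416
|z^7| = |z|^7 = (sqrt(145))^7 = 145^3 * sqrt(145) = 3048625*sqrt(145)

|z^7| = 3048625*sqrt(145) ≈ 36710306.2728


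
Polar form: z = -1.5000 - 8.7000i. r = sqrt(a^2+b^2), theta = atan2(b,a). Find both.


r = sqrt(2.25+75.69) = sqrt(77.94) = 8.8284
theta = atan2(-8.7, -1.5) = -99.7824 degrees

r = 8.8284, theta = -99.7824 degrees


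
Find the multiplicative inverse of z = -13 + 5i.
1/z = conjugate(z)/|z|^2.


|z|^2 = 169+25 = 194
1/z = (-13 - 5i)/194

1/z = -0.0670 - 0.0258i


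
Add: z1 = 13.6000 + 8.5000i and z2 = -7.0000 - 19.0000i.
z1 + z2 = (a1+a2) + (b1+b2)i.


Real: 13.6 - 7 = 6.6
Imag: 8.5 - 19 = -10.5

6.6000 - 10.5000i


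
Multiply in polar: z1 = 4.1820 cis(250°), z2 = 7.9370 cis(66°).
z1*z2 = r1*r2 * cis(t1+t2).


r = 4.1820 * 7.9370 = 33.1925
theta = 250° + 66° = 316° = 316° (mod 360)

33.1925 cis(316°)


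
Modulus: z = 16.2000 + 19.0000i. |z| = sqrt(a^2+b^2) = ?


|z| = sqrt(16.2^2 + 19^2) = sqrt(262.44 + 361) = sqrt(623.44) = 24.9688

|z| = 24.9688


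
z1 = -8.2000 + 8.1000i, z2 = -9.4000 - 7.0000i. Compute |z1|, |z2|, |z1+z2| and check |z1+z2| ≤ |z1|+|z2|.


|z1| = sqrt((-8.2)^2 + 8.1^2) = sqrt(132.85) = 11.5261
|z2| = sqrt((-9.4)^2 + (-7)^2) = sqrt(137.36) = 11.7201
z1+z2 = -17.6000 + 1.1000i
|z1+z2| = sqrt(310.97) = 17.6343
|z1|+|z2| = 11.5261 + 11.7201 = 23.2462

|z1+z2| = 17.6343 ≤ |z1|+|z2| = 23.2462 (verified)


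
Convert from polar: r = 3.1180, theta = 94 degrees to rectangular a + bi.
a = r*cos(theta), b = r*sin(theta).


a = 3.1180*cos(94°) = 3.1180*(-0.06976) = -0.2175
b = 3.1180*sin(94°) = 3.1180*0.99756 = 3.1104

-0.2175 + 3.1104i


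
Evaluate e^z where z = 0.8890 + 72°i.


e^0.8890 = 2.4327
cos(72°) = 0.309
sin(72°) = 0.95106
Real = 2.4327*0.309 = 0.7517
Imag = 2.4327*0.95106 = 2.3136

0.7517 + 2.3136i


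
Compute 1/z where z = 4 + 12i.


|z|^2 = 16+144 = 160
1/z = (4 - 12i)/160

1/z = 0.0250 - 0.0750i


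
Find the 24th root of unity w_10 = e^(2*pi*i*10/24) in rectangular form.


Angle = 360*10/24 = 150°
a = cos(150°) = -0.8660
b = sin(150°) = 0.5000

-0.8660 + 0.5000i


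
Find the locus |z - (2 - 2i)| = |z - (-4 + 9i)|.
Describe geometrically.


Equal distances means the locus is the perpendicular bisector of z1 and z2.
Midpoint = ((2+(-4))/2, (-2+9)/2) = (-1.0000, 3.5000)

Perpendicular bisector through (-1.0000, 3.5000)


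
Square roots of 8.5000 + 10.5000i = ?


|z| = sqrt(72.25+110.25) = 13.5093
sqrt((|z|+a)/2) = sqrt((13.5093+8.5)/2) = sqrt(11.0046) = 3.3173
sqrt((|z|-a)/2) = sqrt((13.5093-8.5)/2) = sqrt(2.5046) = 1.5826

±(3.3173 + 1.5826i) i.e. 3.3173 + 1.5826i and -3.3173 - 1.5826i


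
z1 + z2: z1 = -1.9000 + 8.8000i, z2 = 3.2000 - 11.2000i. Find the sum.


Real: -1.9 + 3.2 = 1.3
Imag: 8.8 - 11.2 = -2.4

1.3000 - 2.4000i


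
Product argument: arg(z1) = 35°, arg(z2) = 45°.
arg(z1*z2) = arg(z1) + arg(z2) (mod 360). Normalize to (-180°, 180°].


arg(z1*z2) = 35° + 45° = 80°
Normalized to (-180°, 180°]: 80°

80°


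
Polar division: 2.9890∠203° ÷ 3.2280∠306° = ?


r = 2.9890 / 3.2280 = 0.9260
theta = 203° - 306° = -103° = 257° (mod 360)

0.9260 cis(257°)
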